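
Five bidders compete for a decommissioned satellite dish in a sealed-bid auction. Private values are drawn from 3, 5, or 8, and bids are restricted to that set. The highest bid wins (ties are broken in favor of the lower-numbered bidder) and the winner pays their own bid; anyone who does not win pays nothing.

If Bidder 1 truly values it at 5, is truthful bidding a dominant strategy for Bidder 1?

Consider the case where Bidder 2 bids 3, Bidder 3 bids 3, Bidder 4 bids 3 and Bidder 5 bids 3.
Truthful bid 5: wins, pays 5, utility 5 - 5 = 0.
Bid 3 instead: wins, pays 3, utility 5 - 3 = 2.
Since 2 > 0, bidding 3 is strictly better here, so truthful bidding is not dominant.

No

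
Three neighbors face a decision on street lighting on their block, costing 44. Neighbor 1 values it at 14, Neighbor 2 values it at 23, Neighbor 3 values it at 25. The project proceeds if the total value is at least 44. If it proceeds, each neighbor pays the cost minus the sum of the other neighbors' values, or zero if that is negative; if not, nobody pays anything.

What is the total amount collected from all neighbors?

12

Total value 62 ≥ cost 44, so it is built.
Neighbor 1: others sum to 48; max(0, 44 - 48) = 0.
Neighbor 2: others sum to 39; max(0, 44 - 39) = 5.
Neighbor 3: others sum to 37; max(0, 44 - 37) = 7.
Total collected = 0 + 5 + 7 = 12.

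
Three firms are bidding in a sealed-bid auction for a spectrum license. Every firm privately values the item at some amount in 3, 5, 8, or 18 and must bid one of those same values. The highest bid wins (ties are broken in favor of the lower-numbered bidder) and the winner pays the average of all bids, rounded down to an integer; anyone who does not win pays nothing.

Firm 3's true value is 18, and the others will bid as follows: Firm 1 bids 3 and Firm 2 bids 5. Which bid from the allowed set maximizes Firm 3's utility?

Bid 3: loses, pays 0, utility 0.
Bid 5: loses, pays 0, utility 0.
Bid 8: wins, pays 5, utility 18 - 5 = 13.
Bid 18: wins, pays 8, utility 18 - 8 = 10.
The best choice is 8 with utility 13.

8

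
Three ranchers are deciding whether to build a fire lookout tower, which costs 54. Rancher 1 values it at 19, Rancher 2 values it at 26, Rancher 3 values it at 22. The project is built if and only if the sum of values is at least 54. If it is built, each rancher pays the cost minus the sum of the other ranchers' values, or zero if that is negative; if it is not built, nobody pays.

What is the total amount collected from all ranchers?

28

Total value 67 ≥ cost 54, so it is built.
Rancher 1: others sum to 48; max(0, 54 - 48) = 6.
Rancher 2: others sum to 41; max(0, 54 - 41) = 13.
Rancher 3: others sum to 45; max(0, 54 - 45) = 9.
Total collected = 6 + 13 + 9 = 28.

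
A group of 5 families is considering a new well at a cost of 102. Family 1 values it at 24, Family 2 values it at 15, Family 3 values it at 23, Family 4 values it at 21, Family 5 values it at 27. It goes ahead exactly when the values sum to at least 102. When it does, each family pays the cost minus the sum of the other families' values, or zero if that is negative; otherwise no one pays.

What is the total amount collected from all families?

Total value 110 ≥ cost 102, so it is built.
Family 1: others sum to 86; max(0, 102 - 86) = 16.
Family 2: others sum to 95; max(0, 102 - 95) = 7.
Family 3: others sum to 87; max(0, 102 - 87) = 15.
Family 4: others sum to 89; max(0, 102 - 89) = 13.
Family 5: others sum to 83; max(0, 102 - 83) = 19.
Total collected = 16 + 7 + 15 + 13 + 19 = 70.

70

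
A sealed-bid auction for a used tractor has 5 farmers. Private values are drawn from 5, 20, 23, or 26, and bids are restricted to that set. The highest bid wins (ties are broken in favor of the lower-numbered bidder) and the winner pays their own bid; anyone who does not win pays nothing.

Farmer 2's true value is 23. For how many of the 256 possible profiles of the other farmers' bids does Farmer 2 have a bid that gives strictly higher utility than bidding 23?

Others bid (5, 5, 5, 5): truth gives 0; bid 20 gives 3 > 0. Violating.
Others bid (5, 5, 5, 20): truth gives 0; bid 20 gives 3 > 0. Violating.
Others bid (5, 5, 20, 5): truth gives 0; bid 20 gives 3 > 0. Violating.
Others bid (5, 5, 20, 20): truth gives 0; bid 20 gives 3 > 0. Violating.
Others bid (5, 5, 5, 23): truth gives 0; no alternative beats it.
Others bid (5, 5, 5, 26): truth gives 0; no alternative beats it.
(Checking all 256 profiles: 8 have a profitable deviation, 248 do not.)

8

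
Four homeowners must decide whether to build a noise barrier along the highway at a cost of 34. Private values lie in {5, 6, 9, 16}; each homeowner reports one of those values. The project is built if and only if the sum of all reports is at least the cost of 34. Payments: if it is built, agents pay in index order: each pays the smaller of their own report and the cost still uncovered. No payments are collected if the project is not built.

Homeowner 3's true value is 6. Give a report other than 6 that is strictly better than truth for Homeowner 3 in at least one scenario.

Suppose Homeowner 1 reports 5, Homeowner 2 reports 9 and Homeowner 4 reports 16.
Report 6: project built, pays 6, utility 6 - 6 = 0.
Report 5: project built, pays 5, utility 6 - 5 = 1.
So reporting 5 beats truth here (1 > 0).

5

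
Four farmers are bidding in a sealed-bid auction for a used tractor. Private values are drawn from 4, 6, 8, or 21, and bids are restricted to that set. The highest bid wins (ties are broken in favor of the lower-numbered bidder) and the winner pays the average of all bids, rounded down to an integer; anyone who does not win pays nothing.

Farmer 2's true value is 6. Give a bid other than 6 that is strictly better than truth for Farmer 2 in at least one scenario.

8

Suppose Farmer 1 bids 6, Farmer 3 bids 4 and Farmer 4 bids 4.
Bid 6: loses, pays 0, utility 0.
Bid 8: wins, pays 5, utility 6 - 5 = 1.
So bidding 8 beats truth here (1 > 0).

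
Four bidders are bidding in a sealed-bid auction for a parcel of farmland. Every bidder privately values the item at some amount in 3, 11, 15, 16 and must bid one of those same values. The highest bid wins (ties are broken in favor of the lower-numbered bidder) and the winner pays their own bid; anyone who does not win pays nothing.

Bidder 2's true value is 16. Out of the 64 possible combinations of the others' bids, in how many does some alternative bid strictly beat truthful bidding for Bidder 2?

Others bid (3, 3, 3): truth gives 0; bid 11 gives 5 > 0. Violating.
Others bid (3, 3, 11): truth gives 0; bid 11 gives 5 > 0. Violating.
Others bid (3, 3, 15): truth gives 0; bid 15 gives 1 > 0. Violating.
Others bid (3, 11, 3): truth gives 0; bid 11 gives 5 > 0. Violating.
Others bid (3, 3, 16): truth gives 0; no alternative beats it.
Others bid (3, 11, 16): truth gives 0; no alternative beats it.
(Checking all 64 profiles: 18 have a profitable deviation, 46 do not.)

18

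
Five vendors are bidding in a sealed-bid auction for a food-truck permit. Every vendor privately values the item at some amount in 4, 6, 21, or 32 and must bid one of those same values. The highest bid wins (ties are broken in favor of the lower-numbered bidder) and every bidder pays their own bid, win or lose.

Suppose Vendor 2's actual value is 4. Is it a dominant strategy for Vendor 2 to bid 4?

No

Consider the case where Vendor 1 bids 4, Vendor 3 bids 4, Vendor 4 bids 4 and Vendor 5 bids 4.
Truthful bid 4: loses but pays 4, utility -4.
Bid 6 instead: wins, pays 6, utility 4 - 6 = -2.
Since -2 > -4, bidding 6 is strictly better here, so truthful bidding is not dominant.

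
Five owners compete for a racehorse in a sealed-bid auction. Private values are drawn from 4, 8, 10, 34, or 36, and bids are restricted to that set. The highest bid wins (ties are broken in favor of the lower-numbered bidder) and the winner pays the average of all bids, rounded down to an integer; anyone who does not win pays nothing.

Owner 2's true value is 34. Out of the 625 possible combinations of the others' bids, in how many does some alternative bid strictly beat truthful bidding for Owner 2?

Others bid (4, 4, 4, 4): truth gives 24; bid 8 gives 30 > 24. Violating.
Others bid (4, 4, 4, 8): truth gives 24; bid 8 gives 29 > 24. Violating.
Others bid (4, 4, 4, 10): truth gives 23; bid 10 gives 28 > 23. Violating.
Others bid (4, 4, 4, 36): truth gives 0; bid 36 gives 18 > 0. Violating.
Others bid (4, 4, 4, 34): truth gives 18; no alternative beats it.
Others bid (4, 4, 8, 34): truth gives 18; no alternative beats it.
(Checking all 625 profiles: 354 have a profitable deviation, 271 do not.)

354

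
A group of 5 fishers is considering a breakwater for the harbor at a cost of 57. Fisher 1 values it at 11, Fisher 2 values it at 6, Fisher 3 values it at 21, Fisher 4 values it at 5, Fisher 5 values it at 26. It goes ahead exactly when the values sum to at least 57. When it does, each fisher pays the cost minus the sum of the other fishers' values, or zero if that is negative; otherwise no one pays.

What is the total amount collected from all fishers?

Total value 69 ≥ cost 57, so it is built.
Fisher 1: others sum to 58; max(0, 57 - 58) = 0.
Fisher 2: others sum to 63; max(0, 57 - 63) = 0.
Fisher 3: others sum to 48; max(0, 57 - 48) = 9.
Fisher 4: others sum to 64; max(0, 57 - 64) = 0.
Fisher 5: others sum to 43; max(0, 57 - 43) = 14.
Total collected = 0 + 0 + 9 + 0 + 14 = 23.

23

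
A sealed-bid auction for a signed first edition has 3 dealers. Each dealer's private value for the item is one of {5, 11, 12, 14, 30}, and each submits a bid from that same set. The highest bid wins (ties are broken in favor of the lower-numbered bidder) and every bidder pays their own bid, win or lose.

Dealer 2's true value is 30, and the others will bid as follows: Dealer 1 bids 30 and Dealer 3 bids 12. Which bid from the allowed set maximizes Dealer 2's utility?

5

Bid 5: loses but pays 5, utility -5.
Bid 11: loses but pays 11, utility -11.
Bid 12: loses but pays 12, utility -12.
Bid 14: loses but pays 14, utility -14.
Bid 30: loses but pays 30, utility -30.
The best choice is 5 with utility -5.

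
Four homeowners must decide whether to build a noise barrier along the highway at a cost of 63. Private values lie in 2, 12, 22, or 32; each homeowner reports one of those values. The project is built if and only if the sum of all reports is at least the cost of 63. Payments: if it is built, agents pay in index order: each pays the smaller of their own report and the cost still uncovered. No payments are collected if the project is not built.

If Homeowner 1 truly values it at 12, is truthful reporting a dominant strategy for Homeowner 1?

Consider the case where Homeowner 2 reports 2, Homeowner 3 reports 32 and Homeowner 4 reports 32.
Truthful report 12: project built, pays 12, utility 12 - 12 = 0.
Report 2 instead: project built, pays 2, utility 12 - 2 = 10.
Since 10 > 0, reporting 2 is strictly better here, so truthful reporting is not dominant.

No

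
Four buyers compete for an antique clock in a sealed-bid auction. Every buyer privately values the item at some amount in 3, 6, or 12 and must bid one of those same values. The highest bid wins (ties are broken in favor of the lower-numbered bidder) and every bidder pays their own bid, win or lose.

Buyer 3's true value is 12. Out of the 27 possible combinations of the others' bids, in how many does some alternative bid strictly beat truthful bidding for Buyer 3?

17

Others bid (3, 3, 3): truth gives 0; bid 6 gives 6 > 0. Violating.
Others bid (3, 3, 6): truth gives 0; bid 6 gives 6 > 0. Violating.
Others bid (3, 12, 3): truth gives -12; bid 3 gives -3 > -12. Violating.
Others bid (3, 12, 6): truth gives -12; bid 3 gives -3 > -12. Violating.
Others bid (3, 3, 12): truth gives 0; no alternative beats it.
Others bid (3, 6, 3): truth gives 0; no alternative beats it.
(Checking all 27 profiles: 17 have a profitable deviation, 10 do not.)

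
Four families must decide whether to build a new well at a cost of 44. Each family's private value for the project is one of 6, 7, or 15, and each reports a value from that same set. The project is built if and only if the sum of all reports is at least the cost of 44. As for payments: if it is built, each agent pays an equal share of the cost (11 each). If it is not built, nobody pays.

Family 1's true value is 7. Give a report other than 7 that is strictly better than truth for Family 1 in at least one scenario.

6

Suppose Family 2 reports 7, Family 3 reports 15 and Family 4 reports 15.
Report 7: project built, pays 11, utility 7 - 11 = -4.
Report 6: project not built, utility 0.
So reporting 6 beats truth here (0 > -4).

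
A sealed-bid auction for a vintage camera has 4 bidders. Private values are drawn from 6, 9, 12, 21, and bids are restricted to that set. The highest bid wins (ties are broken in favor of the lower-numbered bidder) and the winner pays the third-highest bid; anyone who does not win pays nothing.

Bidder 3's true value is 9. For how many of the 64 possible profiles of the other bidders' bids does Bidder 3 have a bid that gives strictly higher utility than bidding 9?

6

Others bid (6, 6, 12): truth gives 0; bid 12 gives 3 > 0. Violating.
Others bid (6, 6, 21): truth gives 0; bid 21 gives 3 > 0. Violating.
Others bid (6, 9, 6): truth gives 0; bid 12 gives 3 > 0. Violating.
Others bid (6, 12, 6): truth gives 0; bid 21 gives 3 > 0. Violating.
Others bid (6, 6, 6): truth gives 3; no alternative beats it.
Others bid (6, 6, 9): truth gives 3; no alternative beats it.
(Checking all 64 profiles: 6 have a profitable deviation, 58 do not.)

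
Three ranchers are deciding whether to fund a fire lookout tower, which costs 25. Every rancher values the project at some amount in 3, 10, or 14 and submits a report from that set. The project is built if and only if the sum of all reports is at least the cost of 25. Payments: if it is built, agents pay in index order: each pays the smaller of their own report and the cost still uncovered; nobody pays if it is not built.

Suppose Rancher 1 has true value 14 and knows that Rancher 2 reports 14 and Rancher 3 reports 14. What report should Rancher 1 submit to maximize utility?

Report 3: project built, pays 3, utility 14 - 3 = 11.
Report 10: project built, pays 10, utility 14 - 10 = 4.
Report 14: project built, pays 14, utility 14 - 14 = 0.
The best choice is 3 with utility 11.

3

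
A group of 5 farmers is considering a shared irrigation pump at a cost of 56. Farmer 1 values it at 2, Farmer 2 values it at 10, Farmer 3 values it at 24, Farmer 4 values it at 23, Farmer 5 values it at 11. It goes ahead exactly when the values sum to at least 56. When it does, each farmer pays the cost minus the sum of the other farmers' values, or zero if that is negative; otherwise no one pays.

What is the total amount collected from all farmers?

19

Total value 70 ≥ cost 56, so it is built.
Farmer 1: others sum to 68; max(0, 56 - 68) = 0.
Farmer 2: others sum to 60; max(0, 56 - 60) = 0.
Farmer 3: others sum to 46; max(0, 56 - 46) = 10.
Farmer 4: others sum to 47; max(0, 56 - 47) = 9.
Farmer 5: others sum to 59; max(0, 56 - 59) = 0.
Total collected = 0 + 0 + 10 + 9 + 0 = 19.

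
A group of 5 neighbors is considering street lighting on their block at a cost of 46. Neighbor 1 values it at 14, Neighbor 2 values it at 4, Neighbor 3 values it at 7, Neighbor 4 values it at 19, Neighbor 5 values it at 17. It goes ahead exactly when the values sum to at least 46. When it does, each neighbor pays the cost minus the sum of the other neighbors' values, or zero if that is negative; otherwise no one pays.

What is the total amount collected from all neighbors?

Total value 61 ≥ cost 46, so it is built.
Neighbor 1: others sum to 47; max(0, 46 - 47) = 0.
Neighbor 2: others sum to 57; max(0, 46 - 57) = 0.
Neighbor 3: others sum to 54; max(0, 46 - 54) = 0.
Neighbor 4: others sum to 42; max(0, 46 - 42) = 4.
Neighbor 5: others sum to 44; max(0, 46 - 44) = 2.
Total collected = 0 + 0 + 0 + 4 + 2 = 6.

6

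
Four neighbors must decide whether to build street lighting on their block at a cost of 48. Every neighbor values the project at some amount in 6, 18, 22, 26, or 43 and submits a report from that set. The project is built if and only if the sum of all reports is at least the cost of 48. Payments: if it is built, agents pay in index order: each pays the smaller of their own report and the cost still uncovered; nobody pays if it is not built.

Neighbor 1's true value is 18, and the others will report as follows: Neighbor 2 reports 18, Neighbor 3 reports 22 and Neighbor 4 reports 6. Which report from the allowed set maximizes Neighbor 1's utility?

6

Report 6: project built, pays 6, utility 18 - 6 = 12.
Report 18: project built, pays 18, utility 18 - 18 = 0.
Report 22: project built, pays 22, utility 18 - 22 = -4.
Report 26: project built, pays 26, utility 18 - 26 = -8.
Report 43: project built, pays 43, utility 18 - 43 = -25.
The best choice is 6 with utility 12.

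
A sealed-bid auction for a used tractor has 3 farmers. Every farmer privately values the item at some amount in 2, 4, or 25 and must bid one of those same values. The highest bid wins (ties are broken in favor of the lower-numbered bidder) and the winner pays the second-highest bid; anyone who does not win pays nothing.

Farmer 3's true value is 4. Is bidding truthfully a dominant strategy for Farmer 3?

Check each profile of the others' bids and compare truth against every alternative bid.
Others bid (2, 2): truth gives 2, best alternative gives 2.
Others bid (2, 4): truth gives 0, best alternative gives 0.
Others bid (2, 25): truth gives 0, best alternative gives 0.
Others bid (4, 2): truth gives 0, best alternative gives 0.
Others bid (4, 4): truth gives 0, best alternative gives 0.
Others bid (4, 25): truth gives 0, best alternative gives 0.
(Remaining 3 profiles checked similarly; truth is weakly best in each.)
In every case the truthful bid is at least as good as any alternative, so it is a dominant strategy.

Yes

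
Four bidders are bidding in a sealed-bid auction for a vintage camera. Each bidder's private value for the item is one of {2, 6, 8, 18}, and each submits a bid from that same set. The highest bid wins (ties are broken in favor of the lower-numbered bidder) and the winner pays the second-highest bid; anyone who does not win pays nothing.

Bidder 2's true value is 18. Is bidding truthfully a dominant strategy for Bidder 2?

Check each profile of the others' bids and compare truth against every alternative bid.
Others bid (8, 2, 2): truth gives 10, best alternative gives 0.
Others bid (8, 2, 6): truth gives 10, best alternative gives 0.
Others bid (8, 2, 8): truth gives 10, best alternative gives 0.
Others bid (8, 6, 2): truth gives 10, best alternative gives 0.
Others bid (8, 6, 6): truth gives 10, best alternative gives 0.
Others bid (8, 6, 8): truth gives 10, best alternative gives 0.
(Remaining 58 profiles checked similarly; truth is weakly best in each.)
In every case the truthful bid is at least as good as any alternative, so it is a dominant strategy.

Yes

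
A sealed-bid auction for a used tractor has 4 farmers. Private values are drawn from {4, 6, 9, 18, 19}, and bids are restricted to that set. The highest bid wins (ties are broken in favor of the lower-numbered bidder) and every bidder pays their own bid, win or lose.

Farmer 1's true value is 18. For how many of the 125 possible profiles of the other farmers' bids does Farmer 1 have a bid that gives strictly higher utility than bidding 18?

Others bid (4, 4, 4): truth gives 0; bid 4 gives 14 > 0. Violating.
Others bid (4, 4, 6): truth gives 0; bid 6 gives 12 > 0. Violating.
Others bid (4, 4, 9): truth gives 0; bid 9 gives 9 > 0. Violating.
Others bid (4, 4, 19): truth gives -18; bid 19 gives -1 > -18. Violating.
Others bid (4, 4, 18): truth gives 0; no alternative beats it.
Others bid (4, 6, 18): truth gives 0; no alternative beats it.
(Checking all 125 profiles: 88 have a profitable deviation, 37 do not.)

88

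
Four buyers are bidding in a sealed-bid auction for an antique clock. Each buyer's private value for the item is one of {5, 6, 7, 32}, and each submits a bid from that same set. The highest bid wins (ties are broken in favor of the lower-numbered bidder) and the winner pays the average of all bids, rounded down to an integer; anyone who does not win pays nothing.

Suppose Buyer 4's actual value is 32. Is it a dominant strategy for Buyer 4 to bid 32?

No

Consider the case where Buyer 1 bids 5, Buyer 2 bids 5 and Buyer 3 bids 5.
Truthful bid 32: wins, pays 11, utility 32 - 11 = 21.
Bid 6 instead: wins, pays 5, utility 32 - 5 = 27.
Since 27 > 21, bidding 6 is strictly better here, so truthful bidding is not dominant.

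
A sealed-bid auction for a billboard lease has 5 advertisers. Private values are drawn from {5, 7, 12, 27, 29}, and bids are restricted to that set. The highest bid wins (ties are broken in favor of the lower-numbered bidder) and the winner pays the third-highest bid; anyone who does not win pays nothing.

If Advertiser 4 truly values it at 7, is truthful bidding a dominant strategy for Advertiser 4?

No

Consider the case where Advertiser 1 bids 5, Advertiser 2 bids 5, Advertiser 3 bids 5 and Advertiser 5 bids 12.
Truthful bid 7: loses, pays 0, utility 0.
Bid 12 instead: wins, pays 5, utility 7 - 5 = 2.
Since 2 > 0, bidding 12 is strictly better here, so truthful bidding is not dominant.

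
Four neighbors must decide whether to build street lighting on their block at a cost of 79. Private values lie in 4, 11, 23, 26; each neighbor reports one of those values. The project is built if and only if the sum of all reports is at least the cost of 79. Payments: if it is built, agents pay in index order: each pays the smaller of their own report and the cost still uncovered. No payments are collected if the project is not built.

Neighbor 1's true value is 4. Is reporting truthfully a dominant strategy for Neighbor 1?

Yes

Check each profile of the others' reports and compare truth against every alternative report.
Others report (23, 23, 23): truth gives 0, best alternative gives -7.
Others report (23, 23, 26): truth gives 0, best alternative gives -7.
Others report (23, 26, 23): truth gives 0, best alternative gives -7.
Others report (23, 26, 26): truth gives 0, best alternative gives -7.
Others report (26, 23, 23): truth gives 0, best alternative gives -7.
Others report (26, 23, 26): truth gives 0, best alternative gives -7.
(Remaining 58 profiles checked similarly; truth is weakly best in each.)
In every case the truthful report is at least as good as any alternative, so it is a dominant strategy.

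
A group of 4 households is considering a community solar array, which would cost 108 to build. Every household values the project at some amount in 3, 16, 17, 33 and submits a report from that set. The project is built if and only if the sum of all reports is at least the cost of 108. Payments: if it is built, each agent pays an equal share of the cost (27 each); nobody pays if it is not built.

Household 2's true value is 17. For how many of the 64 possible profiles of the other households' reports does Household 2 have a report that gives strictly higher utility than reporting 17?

Others report (33, 33, 33): truth gives -10; report 3 gives 0 > -10. Violating.
Others report (3, 3, 3): truth gives 0; no alternative beats it.
Others report (3, 3, 16): truth gives 0; no alternative beats it.
(Checking all 64 profiles: 1 has a profitable deviation, 63 do not.)

1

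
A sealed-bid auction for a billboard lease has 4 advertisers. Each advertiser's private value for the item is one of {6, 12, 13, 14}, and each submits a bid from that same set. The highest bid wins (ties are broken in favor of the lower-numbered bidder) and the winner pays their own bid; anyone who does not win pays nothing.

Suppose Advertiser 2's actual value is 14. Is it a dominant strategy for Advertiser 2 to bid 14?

No

Consider the case where Advertiser 1 bids 6, Advertiser 3 bids 6 and Advertiser 4 bids 6.
Truthful bid 14: wins, pays 14, utility 14 - 14 = 0.
Bid 12 instead: wins, pays 12, utility 14 - 12 = 2.
Since 2 > 0, bidding 12 is strictly better here, so truthful bidding is not dominant.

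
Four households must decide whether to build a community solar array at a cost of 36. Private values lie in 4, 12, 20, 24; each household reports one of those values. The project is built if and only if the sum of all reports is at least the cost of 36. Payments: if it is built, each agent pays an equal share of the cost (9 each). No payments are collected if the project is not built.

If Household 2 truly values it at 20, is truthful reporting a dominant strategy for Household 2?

No

Consider the case where Household 1 reports 4, Household 3 reports 4 and Household 4 reports 4.
Truthful report 20: project not built, utility 0.
Report 24 instead: project built, pays 9, utility 20 - 9 = 11.
Since 11 > 0, reporting 24 is strictly better here, so truthful reporting is not dominant.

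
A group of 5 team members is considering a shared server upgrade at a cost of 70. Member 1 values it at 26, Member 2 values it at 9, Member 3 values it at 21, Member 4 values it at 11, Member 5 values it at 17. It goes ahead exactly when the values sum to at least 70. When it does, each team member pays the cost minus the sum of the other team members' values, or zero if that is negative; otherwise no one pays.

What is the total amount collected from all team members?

Total value 84 ≥ cost 70, so it is built.
Member 1: others sum to 58; max(0, 70 - 58) = 12.
Member 2: others sum to 75; max(0, 70 - 75) = 0.
Member 3: others sum to 63; max(0, 70 - 63) = 7.
Member 4: others sum to 73; max(0, 70 - 73) = 0.
Member 5: others sum to 67; max(0, 70 - 67) = 3.
Total collected = 12 + 0 + 7 + 0 + 3 = 22.

22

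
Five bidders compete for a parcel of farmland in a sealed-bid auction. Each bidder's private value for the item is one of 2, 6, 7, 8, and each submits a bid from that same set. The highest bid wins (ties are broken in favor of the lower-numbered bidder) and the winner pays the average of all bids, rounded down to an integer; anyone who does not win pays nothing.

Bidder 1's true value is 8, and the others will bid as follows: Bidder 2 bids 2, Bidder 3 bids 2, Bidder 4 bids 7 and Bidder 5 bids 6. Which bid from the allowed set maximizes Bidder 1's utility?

Bid 2: loses, pays 0, utility 0.
Bid 6: loses, pays 0, utility 0.
Bid 7: wins, pays 4, utility 8 - 4 = 4.
Bid 8: wins, pays 5, utility 8 - 5 = 3.
The best choice is 7 with utility 4.

7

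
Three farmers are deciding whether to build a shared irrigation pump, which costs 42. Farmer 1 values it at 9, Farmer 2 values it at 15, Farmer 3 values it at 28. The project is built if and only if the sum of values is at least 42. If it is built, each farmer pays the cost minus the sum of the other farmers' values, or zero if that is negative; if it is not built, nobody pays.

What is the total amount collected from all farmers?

Total value 52 ≥ cost 42, so it is built.
Farmer 1: others sum to 43; max(0, 42 - 43) = 0.
Farmer 2: others sum to 37; max(0, 42 - 37) = 5.
Farmer 3: others sum to 24; max(0, 42 - 24) = 18.
Total collected = 0 + 5 + 18 = 23.

23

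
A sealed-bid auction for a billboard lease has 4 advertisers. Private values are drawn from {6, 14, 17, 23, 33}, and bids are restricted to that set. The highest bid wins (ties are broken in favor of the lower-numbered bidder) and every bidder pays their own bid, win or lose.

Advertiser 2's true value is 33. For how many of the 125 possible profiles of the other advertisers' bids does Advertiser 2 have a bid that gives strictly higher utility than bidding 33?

73

Others bid (6, 6, 6): truth gives 0; bid 14 gives 19 > 0. Violating.
Others bid (6, 6, 14): truth gives 0; bid 14 gives 19 > 0. Violating.
Others bid (6, 6, 17): truth gives 0; bid 17 gives 16 > 0. Violating.
Others bid (6, 6, 23): truth gives 0; bid 23 gives 10 > 0. Violating.
Others bid (6, 6, 33): truth gives 0; no alternative beats it.
Others bid (6, 14, 33): truth gives 0; no alternative beats it.
(Checking all 125 profiles: 73 have a profitable deviation, 52 do not.)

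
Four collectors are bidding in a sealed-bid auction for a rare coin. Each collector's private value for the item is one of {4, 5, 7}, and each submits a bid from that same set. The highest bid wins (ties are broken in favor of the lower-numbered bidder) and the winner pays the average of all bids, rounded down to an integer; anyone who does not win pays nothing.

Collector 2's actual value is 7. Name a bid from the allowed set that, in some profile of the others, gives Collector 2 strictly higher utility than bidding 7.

5

Suppose Collector 1 bids 4, Collector 3 bids 4 and Collector 4 bids 5.
Bid 7: wins, pays 5, utility 7 - 5 = 2.
Bid 5: wins, pays 4, utility 7 - 4 = 3.
So bidding 5 beats truth here (3 > 2).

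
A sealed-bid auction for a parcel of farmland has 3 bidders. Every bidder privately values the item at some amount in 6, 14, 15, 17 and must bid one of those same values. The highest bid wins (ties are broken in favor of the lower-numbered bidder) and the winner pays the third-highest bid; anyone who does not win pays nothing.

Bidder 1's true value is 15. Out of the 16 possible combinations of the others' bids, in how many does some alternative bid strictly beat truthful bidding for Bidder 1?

Others bid (6, 17): truth gives 0; bid 17 gives 9 > 0. Violating.
Others bid (14, 17): truth gives 0; bid 17 gives 1 > 0. Violating.
Others bid (17, 6): truth gives 0; bid 17 gives 9 > 0. Violating.
Others bid (17, 14): truth gives 0; bid 17 gives 1 > 0. Violating.
Others bid (6, 6): truth gives 9; no alternative beats it.
Others bid (6, 14): truth gives 9; no alternative beats it.
(Checking all 16 profiles: 4 have a profitable deviation, 12 do not.)

4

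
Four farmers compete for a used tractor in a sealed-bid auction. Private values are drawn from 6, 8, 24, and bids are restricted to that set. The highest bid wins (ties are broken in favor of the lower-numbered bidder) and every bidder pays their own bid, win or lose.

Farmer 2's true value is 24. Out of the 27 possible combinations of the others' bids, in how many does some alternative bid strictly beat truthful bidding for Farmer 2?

13

Others bid (6, 6, 6): truth gives 0; bid 8 gives 16 > 0. Violating.
Others bid (6, 6, 8): truth gives 0; bid 8 gives 16 > 0. Violating.
Others bid (6, 8, 6): truth gives 0; bid 8 gives 16 > 0. Violating.
Others bid (6, 8, 8): truth gives 0; bid 8 gives 16 > 0. Violating.
Others bid (6, 6, 24): truth gives 0; no alternative beats it.
Others bid (6, 8, 24): truth gives 0; no alternative beats it.
(Checking all 27 profiles: 13 have a profitable deviation, 14 do not.)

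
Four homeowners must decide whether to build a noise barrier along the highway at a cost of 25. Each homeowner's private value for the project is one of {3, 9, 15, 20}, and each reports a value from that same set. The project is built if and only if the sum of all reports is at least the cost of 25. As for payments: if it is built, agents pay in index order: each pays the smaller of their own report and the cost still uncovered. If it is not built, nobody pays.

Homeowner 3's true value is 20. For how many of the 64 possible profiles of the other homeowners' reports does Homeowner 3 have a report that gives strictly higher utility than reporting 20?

Others report (3, 3, 9): truth gives 1; report 15 gives 5 > 1. Violating.
Others report (3, 3, 15): truth gives 1; report 9 gives 11 > 1. Violating.
Others report (3, 3, 20): truth gives 1; report 3 gives 17 > 1. Violating.
Others report (3, 9, 9): truth gives 7; report 9 gives 11 > 7. Violating.
Others report (3, 3, 3): truth gives 1; no alternative beats it.
Others report (3, 9, 3): truth gives 7; no alternative beats it.
(Checking all 64 profiles: 18 have a profitable deviation, 46 do not.)

18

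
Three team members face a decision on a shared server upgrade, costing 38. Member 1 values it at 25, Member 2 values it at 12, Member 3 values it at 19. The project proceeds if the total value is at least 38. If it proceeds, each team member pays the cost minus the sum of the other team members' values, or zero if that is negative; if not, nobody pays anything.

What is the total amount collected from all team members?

Total value 56 ≥ cost 38, so it is built.
Member 1: others sum to 31; max(0, 38 - 31) = 7.
Member 2: others sum to 44; max(0, 38 - 44) = 0.
Member 3: others sum to 37; max(0, 38 - 37) = 1.
Total collected = 7 + 0 + 1 = 8.

8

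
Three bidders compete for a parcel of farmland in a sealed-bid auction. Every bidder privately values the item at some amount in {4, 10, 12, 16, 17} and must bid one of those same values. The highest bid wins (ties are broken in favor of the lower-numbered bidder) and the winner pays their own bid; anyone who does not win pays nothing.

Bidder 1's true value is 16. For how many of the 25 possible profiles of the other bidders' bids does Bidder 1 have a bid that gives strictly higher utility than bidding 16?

Others bid (4, 4): truth gives 0; bid 4 gives 12 > 0. Violating.
Others bid (4, 10): truth gives 0; bid 10 gives 6 > 0. Violating.
Others bid (4, 12): truth gives 0; bid 12 gives 4 > 0. Violating.
Others bid (10, 4): truth gives 0; bid 10 gives 6 > 0. Violating.
Others bid (4, 16): truth gives 0; no alternative beats it.
Others bid (4, 17): truth gives 0; no alternative beats it.
(Checking all 25 profiles: 9 have a profitable deviation, 16 do not.)

9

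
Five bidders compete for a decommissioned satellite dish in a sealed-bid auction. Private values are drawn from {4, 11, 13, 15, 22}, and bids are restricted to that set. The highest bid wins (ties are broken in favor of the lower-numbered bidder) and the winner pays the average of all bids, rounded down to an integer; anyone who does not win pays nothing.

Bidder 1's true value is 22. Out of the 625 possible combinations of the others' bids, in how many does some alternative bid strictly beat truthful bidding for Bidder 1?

Others bid (4, 4, 4, 4): truth gives 15; bid 4 gives 18 > 15. Violating.
Others bid (4, 4, 4, 11): truth gives 13; bid 11 gives 16 > 13. Violating.
Others bid (4, 4, 4, 13): truth gives 13; bid 13 gives 15 > 13. Violating.
Others bid (4, 4, 4, 15): truth gives 13; bid 15 gives 14 > 13. Violating.
Others bid (4, 4, 4, 22): truth gives 11; no alternative beats it.
Others bid (4, 4, 11, 22): truth gives 10; no alternative beats it.
(Checking all 625 profiles: 256 have a profitable deviation, 369 do not.)

256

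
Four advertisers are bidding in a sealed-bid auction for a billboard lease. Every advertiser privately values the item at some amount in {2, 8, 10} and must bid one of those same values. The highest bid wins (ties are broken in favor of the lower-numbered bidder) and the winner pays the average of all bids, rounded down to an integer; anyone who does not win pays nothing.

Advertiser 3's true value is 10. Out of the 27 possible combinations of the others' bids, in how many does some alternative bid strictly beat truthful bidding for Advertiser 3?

Others bid (2, 2, 2): truth gives 6; bid 8 gives 7 > 6. Violating.
Others bid (2, 2, 8): truth gives 5; no alternative beats it.
Others bid (2, 2, 10): truth gives 4; no alternative beats it.
(Checking all 27 profiles: 1 has a profitable deviation, 26 do not.)

1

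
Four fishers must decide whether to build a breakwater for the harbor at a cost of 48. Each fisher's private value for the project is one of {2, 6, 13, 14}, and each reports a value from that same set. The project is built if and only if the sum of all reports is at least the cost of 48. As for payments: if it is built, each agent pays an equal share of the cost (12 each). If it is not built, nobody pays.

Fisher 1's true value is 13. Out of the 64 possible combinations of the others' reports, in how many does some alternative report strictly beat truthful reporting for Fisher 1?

3

Others report (6, 14, 14): truth gives 0; report 14 gives 1 > 0. Violating.
Others report (14, 6, 14): truth gives 0; report 14 gives 1 > 0. Violating.
Others report (14, 14, 6): truth gives 0; report 14 gives 1 > 0. Violating.
Others report (2, 2, 2): truth gives 0; no alternative beats it.
Others report (2, 2, 6): truth gives 0; no alternative beats it.
(Checking all 64 profiles: 3 have a profitable deviation, 61 do not.)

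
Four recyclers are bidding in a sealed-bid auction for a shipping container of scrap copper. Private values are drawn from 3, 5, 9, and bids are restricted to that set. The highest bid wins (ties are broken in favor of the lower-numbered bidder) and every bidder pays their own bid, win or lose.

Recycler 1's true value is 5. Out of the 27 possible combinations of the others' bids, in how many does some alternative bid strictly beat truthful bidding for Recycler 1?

Others bid (3, 3, 3): truth gives 0; bid 3 gives 2 > 0. Violating.
Others bid (3, 3, 9): truth gives -5; bid 3 gives -3 > -5. Violating.
Others bid (3, 5, 9): truth gives -5; bid 3 gives -3 > -5. Violating.
Others bid (3, 9, 3): truth gives -5; bid 3 gives -3 > -5. Violating.
Others bid (3, 3, 5): truth gives 0; no alternative beats it.
Others bid (3, 5, 3): truth gives 0; no alternative beats it.
(Checking all 27 profiles: 20 have a profitable deviation, 7 do not.)

20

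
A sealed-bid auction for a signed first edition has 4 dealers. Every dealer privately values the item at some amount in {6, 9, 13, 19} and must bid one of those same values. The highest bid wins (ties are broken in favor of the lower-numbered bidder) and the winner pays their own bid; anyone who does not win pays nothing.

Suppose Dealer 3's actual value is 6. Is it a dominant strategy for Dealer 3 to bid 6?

Yes

Check each profile of the others' bids and compare truth against every alternative bid.
Others bid (6, 6, 6): truth gives 0, best alternative gives -3.
Others bid (6, 6, 9): truth gives 0, best alternative gives -3.
Others bid (6, 6, 13): truth gives 0, best alternative gives 0.
Others bid (6, 6, 19): truth gives 0, best alternative gives 0.
Others bid (6, 9, 6): truth gives 0, best alternative gives 0.
Others bid (6, 9, 9): truth gives 0, best alternative gives 0.
(Remaining 58 profiles checked similarly; truth is weakly best in each.)
In every case the truthful bid is at least as good as any alternative, so it is a dominant strategy.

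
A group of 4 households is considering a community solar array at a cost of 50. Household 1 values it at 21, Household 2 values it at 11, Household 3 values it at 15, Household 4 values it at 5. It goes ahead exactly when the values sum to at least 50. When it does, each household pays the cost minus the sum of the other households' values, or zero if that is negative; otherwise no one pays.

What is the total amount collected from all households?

Total value 52 ≥ cost 50, so it is built.
Household 1: others sum to 31; max(0, 50 - 31) = 19.
Household 2: others sum to 41; max(0, 50 - 41) = 9.
Household 3: others sum to 37; max(0, 50 - 37) = 13.
Household 4: others sum to 47; max(0, 50 - 47) = 3.
Total collected = 19 + 9 + 13 + 3 = 44.

44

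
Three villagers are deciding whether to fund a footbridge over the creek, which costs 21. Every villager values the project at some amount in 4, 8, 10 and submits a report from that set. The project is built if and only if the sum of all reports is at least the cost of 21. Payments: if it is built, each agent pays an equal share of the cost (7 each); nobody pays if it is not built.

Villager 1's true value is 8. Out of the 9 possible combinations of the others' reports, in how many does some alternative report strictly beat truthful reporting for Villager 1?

Others report (4, 8): truth gives 0; report 10 gives 1 > 0. Violating.
Others report (8, 4): truth gives 0; report 10 gives 1 > 0. Violating.
Others report (4, 4): truth gives 0; no alternative beats it.
Others report (4, 10): truth gives 1; no alternative beats it.
(Checking all 9 profiles: 2 have a profitable deviation, 7 do not.)

2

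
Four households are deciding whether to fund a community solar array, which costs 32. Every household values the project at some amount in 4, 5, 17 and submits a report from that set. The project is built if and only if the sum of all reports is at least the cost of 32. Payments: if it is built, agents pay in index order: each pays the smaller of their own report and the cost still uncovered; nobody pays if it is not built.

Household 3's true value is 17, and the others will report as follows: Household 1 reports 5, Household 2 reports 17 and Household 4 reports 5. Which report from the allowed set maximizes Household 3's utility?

5

Report 4: project not built, utility 0.
Report 5: project built, pays 5, utility 17 - 5 = 12.
Report 17: project built, pays 10, utility 17 - 10 = 7.
The best choice is 5 with utility 12.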